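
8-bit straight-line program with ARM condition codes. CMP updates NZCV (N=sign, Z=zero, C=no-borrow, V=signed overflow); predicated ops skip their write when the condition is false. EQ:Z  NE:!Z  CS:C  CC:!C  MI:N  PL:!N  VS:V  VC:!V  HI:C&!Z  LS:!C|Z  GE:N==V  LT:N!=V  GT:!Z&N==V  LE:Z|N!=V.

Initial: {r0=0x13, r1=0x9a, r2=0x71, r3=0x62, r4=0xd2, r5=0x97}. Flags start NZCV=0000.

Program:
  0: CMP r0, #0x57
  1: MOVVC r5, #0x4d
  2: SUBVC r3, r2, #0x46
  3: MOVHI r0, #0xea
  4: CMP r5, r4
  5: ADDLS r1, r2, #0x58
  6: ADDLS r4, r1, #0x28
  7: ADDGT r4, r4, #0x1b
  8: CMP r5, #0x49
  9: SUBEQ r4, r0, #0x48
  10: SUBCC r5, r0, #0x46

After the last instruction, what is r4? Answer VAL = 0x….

VAL = 0x0c

[0] flags=1000 → (cmp)
[1] flags=1000 VC?T → r5=0x4d
[2] flags=1000 VC?T → r3=0x2b
[3] flags=1000 HI?F → skip
[4] flags=0000 → (cmp)
[5] flags=0000 LS?T → r1=0xc9
[6] flags=0000 LS?T → r4=0xf1
[7] flags=0000 GT?T → r4=0x0c
[8] flags=0010 → (cmp)
[9] flags=0010 EQ?F → skip
[10] flags=0010 CC?F → skip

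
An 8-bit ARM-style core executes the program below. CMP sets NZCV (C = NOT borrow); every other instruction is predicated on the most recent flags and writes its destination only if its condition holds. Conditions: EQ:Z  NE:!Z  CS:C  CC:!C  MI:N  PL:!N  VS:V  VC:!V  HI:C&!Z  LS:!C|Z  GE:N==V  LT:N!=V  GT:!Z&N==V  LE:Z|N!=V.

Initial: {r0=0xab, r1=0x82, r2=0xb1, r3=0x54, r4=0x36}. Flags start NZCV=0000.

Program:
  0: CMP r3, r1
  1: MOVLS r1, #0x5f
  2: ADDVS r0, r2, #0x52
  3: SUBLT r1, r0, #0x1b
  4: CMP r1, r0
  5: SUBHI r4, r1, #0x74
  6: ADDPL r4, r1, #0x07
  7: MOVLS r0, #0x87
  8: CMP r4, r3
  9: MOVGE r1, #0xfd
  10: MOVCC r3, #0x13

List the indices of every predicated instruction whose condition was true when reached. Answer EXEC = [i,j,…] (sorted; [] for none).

EXEC = [1,2,5,6,9]

[0] flags=1001 → (cmp)
[1] flags=1001 LS?T → r1=0x5f
[2] flags=1001 VS?T → r0=0x03
[3] flags=1001 LT?F → skip
[4] flags=0010 → (cmp)
[5] flags=0010 HI?T → r4=0xeb
[6] flags=0010 PL?T → r4=0x66
[7] flags=0010 LS?F → skip
[8] flags=0010 → (cmp)
[9] flags=0010 GE?T → r1=0xfd
[10] flags=0010 CC?F → skip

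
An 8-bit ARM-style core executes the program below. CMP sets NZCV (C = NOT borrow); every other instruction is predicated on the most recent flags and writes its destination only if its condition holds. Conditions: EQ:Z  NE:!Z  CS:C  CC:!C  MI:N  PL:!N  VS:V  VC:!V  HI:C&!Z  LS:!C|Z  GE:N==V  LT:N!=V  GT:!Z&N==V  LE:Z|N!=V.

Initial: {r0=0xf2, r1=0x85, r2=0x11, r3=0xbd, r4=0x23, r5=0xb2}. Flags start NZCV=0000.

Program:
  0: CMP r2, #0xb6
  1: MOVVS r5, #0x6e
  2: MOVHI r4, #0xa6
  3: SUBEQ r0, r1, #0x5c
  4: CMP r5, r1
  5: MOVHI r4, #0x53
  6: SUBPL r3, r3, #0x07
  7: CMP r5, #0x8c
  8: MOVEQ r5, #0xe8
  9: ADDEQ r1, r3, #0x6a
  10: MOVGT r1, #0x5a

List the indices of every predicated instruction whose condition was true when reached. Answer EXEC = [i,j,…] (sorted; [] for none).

[0] flags=0000 → (cmp)
[1] flags=0000 VS?F → skip
[2] flags=0000 HI?F → skip
[3] flags=0000 EQ?F → skip
[4] flags=0010 → (cmp)
[5] flags=0010 HI?T → r4=0x53
[6] flags=0010 PL?T → r3=0xb6
[7] flags=0010 → (cmp)
[8] flags=0010 EQ?F → skip
[9] flags=0010 EQ?F → skip
[10] flags=0010 GT?T → r1=0x5a

EXEC = [5,6,10]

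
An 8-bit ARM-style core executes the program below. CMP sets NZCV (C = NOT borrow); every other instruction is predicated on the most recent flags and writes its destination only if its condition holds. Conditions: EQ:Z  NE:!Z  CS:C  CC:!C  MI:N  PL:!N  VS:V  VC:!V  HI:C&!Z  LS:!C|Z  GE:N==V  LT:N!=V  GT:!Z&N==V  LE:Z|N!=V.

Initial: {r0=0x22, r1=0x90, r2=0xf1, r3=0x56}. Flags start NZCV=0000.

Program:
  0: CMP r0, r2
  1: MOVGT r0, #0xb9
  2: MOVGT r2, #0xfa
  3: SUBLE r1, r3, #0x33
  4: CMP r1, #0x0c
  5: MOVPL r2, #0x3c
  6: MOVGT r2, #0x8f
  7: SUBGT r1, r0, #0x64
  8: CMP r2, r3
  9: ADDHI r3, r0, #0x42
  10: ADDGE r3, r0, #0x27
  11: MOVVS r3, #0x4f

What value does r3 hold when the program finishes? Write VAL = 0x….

0: ✓ CMP  NZCV=0000
1: ✓ MOVGT  r0←0xb9
2: ✓ MOVGT  r2←0xfa
3: · SUBLE
4: ✓ CMP  NZCV=1010
5: · MOVPL
6: · MOVGT
7: · SUBGT
8: ✓ CMP  NZCV=1010
9: ✓ ADDHI  r3←0xfb
10: · ADDGE
11: · MOVVS

VAL = 0xfb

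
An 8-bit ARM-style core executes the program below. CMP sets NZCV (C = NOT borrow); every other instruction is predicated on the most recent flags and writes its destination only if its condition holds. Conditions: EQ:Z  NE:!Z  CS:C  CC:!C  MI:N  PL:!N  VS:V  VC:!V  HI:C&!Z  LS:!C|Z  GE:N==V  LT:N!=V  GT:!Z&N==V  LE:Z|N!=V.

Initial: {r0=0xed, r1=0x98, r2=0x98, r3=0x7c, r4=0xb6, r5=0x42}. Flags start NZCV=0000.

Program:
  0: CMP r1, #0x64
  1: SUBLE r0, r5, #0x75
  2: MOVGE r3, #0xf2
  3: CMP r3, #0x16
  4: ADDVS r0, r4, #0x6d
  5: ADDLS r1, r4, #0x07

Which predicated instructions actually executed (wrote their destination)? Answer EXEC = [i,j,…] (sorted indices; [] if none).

[0] flags=0011 → (cmp)
[1] flags=0011 LE?T → r0=0xcd
[2] flags=0011 GE?F → skip
[3] flags=0010 → (cmp)
[4] flags=0010 VS?F → skip
[5] flags=0010 LS?F → skip

EXEC = [1]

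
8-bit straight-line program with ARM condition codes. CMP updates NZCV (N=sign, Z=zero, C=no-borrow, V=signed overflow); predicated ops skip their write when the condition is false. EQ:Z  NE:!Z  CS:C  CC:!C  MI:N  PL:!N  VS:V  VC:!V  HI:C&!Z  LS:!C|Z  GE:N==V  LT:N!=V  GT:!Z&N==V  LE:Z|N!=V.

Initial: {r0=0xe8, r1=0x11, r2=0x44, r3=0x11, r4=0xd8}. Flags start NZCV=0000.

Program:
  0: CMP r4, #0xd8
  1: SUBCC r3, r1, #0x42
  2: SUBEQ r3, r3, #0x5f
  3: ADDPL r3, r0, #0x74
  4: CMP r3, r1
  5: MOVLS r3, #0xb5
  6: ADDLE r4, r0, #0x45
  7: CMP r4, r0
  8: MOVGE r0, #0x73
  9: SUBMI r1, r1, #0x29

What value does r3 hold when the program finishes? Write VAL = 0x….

0: ✓ CMP  NZCV=0110
1: · SUBCC
2: ✓ SUBEQ  r3←0xb2
3: ✓ ADDPL  r3←0x5c
4: ✓ CMP  NZCV=0010
5: · MOVLS
6: · ADDLE
7: ✓ CMP  NZCV=1000
8: · MOVGE
9: ✓ SUBMI  r1←0xe8

VAL = 0x5c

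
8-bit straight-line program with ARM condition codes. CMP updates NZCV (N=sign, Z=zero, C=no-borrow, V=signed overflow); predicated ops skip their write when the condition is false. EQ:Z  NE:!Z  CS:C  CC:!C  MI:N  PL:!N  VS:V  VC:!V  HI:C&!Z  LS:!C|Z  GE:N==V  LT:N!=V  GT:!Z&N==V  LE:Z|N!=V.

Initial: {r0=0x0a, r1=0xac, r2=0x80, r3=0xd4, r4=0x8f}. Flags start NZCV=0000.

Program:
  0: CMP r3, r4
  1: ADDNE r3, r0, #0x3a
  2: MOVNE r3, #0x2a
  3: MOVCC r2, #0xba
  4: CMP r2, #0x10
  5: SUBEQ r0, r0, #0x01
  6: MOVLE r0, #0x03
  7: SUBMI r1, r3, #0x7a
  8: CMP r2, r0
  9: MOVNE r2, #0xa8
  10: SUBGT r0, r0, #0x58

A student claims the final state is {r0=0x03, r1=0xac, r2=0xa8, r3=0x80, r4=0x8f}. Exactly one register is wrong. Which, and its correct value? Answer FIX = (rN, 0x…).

0: ✓ CMP  NZCV=0010
1: ✓ ADDNE  r3←0x44
2: ✓ MOVNE  r3←0x2a
3: · MOVCC
4: ✓ CMP  NZCV=0011
5: · SUBEQ
6: ✓ MOVLE  r0←0x03
7: · SUBMI
8: ✓ CMP  NZCV=0011
9: ✓ MOVNE  r2←0xa8
10: · SUBGT

FIX = (r3, 0x2a)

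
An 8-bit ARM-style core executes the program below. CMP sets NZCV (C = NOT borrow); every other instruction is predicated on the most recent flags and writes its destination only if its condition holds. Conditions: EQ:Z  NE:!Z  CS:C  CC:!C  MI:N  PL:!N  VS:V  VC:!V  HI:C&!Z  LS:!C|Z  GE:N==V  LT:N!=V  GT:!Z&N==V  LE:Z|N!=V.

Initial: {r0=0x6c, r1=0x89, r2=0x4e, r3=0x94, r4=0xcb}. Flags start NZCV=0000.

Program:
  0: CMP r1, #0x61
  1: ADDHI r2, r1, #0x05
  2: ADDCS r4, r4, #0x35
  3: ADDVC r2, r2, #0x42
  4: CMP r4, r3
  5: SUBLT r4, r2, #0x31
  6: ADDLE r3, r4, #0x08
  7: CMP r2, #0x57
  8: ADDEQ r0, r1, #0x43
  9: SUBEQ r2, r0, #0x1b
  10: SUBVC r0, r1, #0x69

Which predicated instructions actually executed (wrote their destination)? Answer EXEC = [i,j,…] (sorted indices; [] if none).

[0] flags=0011 → (cmp)
[1] flags=0011 HI?T → r2=0x8e
[2] flags=0011 CS?T → r4=0x00
[3] flags=0011 VC?F → skip
[4] flags=0000 → (cmp)
[5] flags=0000 LT?F → skip
[6] flags=0000 LE?F → skip
[7] flags=0011 → (cmp)
[8] flags=0011 EQ?F → skip
[9] flags=0011 EQ?F → skip
[10] flags=0011 VC?F → skip

EXEC = [1,2]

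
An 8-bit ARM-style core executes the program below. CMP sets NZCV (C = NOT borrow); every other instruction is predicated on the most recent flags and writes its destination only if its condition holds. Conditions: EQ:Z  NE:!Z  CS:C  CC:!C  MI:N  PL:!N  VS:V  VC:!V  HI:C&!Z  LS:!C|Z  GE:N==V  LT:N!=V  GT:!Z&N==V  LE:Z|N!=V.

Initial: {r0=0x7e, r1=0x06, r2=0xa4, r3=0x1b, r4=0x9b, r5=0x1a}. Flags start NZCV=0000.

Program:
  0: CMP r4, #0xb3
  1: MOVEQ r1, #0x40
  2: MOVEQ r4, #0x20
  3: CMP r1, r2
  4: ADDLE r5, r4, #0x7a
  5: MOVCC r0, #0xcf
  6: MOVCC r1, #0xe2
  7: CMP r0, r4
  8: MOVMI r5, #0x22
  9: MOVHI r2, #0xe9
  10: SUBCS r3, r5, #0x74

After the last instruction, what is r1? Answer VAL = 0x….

[0] flags=1000 → (cmp)
[1] flags=1000 EQ?F → skip
[2] flags=1000 EQ?F → skip
[3] flags=0000 → (cmp)
[4] flags=0000 LE?F → skip
[5] flags=0000 CC?T → r0=0xcf
[6] flags=0000 CC?T → r1=0xe2
[7] flags=0010 → (cmp)
[8] flags=0010 MI?F → skip
[9] flags=0010 HI?T → r2=0xe9
[10] flags=0010 CS?T → r3=0xa6

VAL = 0xe2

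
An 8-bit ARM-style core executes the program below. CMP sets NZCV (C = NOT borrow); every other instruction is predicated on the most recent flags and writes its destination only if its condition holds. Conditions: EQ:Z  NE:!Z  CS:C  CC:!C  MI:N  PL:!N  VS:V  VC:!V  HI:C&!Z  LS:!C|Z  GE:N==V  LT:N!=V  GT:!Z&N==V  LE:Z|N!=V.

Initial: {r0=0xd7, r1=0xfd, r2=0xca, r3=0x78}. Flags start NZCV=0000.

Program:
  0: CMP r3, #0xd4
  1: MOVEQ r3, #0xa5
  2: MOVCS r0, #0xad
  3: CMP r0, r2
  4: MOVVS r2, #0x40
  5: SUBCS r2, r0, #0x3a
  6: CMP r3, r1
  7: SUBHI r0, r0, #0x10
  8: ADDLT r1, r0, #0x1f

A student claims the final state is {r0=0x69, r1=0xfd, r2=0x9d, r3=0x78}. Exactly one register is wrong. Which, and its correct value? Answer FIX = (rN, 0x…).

[0] flags=1001 → (cmp)
[1] flags=1001 EQ?F → skip
[2] flags=1001 CS?F → skip
[3] flags=0010 → (cmp)
[4] flags=0010 VS?F → skip
[5] flags=0010 CS?T → r2=0x9d
[6] flags=0000 → (cmp)
[7] flags=0000 HI?F → skip
[8] flags=0000 LT?F → skip

FIX = (r0, 0xd7)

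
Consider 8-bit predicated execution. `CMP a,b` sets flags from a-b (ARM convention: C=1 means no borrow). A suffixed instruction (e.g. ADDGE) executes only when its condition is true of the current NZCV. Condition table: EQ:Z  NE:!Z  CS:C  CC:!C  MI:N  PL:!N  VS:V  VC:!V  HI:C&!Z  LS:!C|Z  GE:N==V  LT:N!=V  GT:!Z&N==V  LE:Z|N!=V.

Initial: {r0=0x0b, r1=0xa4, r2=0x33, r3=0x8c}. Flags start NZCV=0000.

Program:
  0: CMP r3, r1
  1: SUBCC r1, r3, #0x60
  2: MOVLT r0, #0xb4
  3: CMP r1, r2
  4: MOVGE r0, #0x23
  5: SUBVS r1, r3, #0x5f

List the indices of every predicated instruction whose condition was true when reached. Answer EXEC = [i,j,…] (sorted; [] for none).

EXEC = [1,2]

0: ✓ CMP  NZCV=1000
1: ✓ SUBCC  r1←0x2c
2: ✓ MOVLT  r0←0xb4
3: ✓ CMP  NZCV=1000
4: · MOVGE
5: · SUBVS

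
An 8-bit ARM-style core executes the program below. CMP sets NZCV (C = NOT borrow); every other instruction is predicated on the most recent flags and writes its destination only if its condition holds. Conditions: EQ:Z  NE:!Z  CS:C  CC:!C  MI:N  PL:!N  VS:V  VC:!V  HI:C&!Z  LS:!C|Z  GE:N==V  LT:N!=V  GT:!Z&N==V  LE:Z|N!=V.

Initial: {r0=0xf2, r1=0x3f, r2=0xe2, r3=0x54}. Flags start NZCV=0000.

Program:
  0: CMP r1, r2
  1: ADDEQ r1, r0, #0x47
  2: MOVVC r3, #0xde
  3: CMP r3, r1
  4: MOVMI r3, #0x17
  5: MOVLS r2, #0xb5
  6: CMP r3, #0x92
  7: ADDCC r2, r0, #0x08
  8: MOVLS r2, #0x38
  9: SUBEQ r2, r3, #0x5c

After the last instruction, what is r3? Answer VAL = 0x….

0: ✓ CMP  NZCV=0000
1: · ADDEQ
2: ✓ MOVVC  r3←0xde
3: ✓ CMP  NZCV=1010
4: ✓ MOVMI  r3←0x17
5: · MOVLS
6: ✓ CMP  NZCV=1001
7: ✓ ADDCC  r2←0xfa
8: ✓ MOVLS  r2←0x38
9: · SUBEQ

VAL = 0x17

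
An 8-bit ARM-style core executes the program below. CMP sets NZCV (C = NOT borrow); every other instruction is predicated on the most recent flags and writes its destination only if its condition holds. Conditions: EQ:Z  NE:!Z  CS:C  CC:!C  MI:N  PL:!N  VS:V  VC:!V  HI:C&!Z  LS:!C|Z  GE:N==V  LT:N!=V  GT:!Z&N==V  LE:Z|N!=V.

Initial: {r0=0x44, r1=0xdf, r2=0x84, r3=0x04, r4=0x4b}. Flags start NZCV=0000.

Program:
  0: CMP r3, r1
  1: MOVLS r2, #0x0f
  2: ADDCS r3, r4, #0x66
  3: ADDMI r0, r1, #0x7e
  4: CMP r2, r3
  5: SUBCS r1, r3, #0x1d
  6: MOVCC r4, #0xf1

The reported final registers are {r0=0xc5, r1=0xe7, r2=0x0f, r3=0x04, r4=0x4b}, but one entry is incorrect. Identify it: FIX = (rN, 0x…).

0: ✓ CMP  NZCV=0000
1: ✓ MOVLS  r2←0x0f
2: · ADDCS
3: · ADDMI
4: ✓ CMP  NZCV=0010
5: ✓ SUBCS  r1←0xe7
6: · MOVCC

FIX = (r0, 0x44)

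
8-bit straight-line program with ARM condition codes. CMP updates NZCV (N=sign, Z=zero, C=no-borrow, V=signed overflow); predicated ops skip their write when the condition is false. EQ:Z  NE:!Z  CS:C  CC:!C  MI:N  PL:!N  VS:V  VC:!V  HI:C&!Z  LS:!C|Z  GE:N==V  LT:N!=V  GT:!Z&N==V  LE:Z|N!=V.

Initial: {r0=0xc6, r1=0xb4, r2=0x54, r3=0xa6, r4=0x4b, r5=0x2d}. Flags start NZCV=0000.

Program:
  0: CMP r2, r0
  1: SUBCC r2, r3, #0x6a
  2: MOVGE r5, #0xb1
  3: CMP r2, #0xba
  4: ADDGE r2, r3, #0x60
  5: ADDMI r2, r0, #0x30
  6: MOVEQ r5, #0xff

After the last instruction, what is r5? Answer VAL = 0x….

[0] flags=1001 → (cmp)
[1] flags=1001 CC?T → r2=0x3c
[2] flags=1001 GE?T → r5=0xb1
[3] flags=1001 → (cmp)
[4] flags=1001 GE?T → r2=0x06
[5] flags=1001 MI?T → r2=0xf6
[6] flags=1001 EQ?F → skip

VAL = 0xb1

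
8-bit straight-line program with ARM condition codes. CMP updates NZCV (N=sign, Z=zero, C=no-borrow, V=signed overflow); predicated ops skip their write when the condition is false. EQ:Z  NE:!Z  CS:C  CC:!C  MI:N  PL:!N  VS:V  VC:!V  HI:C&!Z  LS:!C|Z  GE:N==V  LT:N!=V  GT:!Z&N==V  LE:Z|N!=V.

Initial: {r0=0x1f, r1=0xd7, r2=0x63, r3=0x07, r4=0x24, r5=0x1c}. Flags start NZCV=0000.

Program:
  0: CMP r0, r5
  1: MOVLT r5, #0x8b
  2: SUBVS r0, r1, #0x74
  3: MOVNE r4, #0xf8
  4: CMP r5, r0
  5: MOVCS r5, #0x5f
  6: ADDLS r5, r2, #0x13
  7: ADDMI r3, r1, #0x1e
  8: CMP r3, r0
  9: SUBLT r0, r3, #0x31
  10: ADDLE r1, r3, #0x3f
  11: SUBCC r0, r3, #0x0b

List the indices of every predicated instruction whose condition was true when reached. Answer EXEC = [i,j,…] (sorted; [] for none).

[0] flags=0010 → (cmp)
[1] flags=0010 LT?F → skip
[2] flags=0010 VS?F → skip
[3] flags=0010 NE?T → r4=0xf8
[4] flags=1000 → (cmp)
[5] flags=1000 CS?F → skip
[6] flags=1000 LS?T → r5=0x76
[7] flags=1000 MI?T → r3=0xf5
[8] flags=1010 → (cmp)
[9] flags=1010 LT?T → r0=0xc4
[10] flags=1010 LE?T → r1=0x34
[11] flags=1010 CC?F → skip

EXEC = [3,6,7,9,10]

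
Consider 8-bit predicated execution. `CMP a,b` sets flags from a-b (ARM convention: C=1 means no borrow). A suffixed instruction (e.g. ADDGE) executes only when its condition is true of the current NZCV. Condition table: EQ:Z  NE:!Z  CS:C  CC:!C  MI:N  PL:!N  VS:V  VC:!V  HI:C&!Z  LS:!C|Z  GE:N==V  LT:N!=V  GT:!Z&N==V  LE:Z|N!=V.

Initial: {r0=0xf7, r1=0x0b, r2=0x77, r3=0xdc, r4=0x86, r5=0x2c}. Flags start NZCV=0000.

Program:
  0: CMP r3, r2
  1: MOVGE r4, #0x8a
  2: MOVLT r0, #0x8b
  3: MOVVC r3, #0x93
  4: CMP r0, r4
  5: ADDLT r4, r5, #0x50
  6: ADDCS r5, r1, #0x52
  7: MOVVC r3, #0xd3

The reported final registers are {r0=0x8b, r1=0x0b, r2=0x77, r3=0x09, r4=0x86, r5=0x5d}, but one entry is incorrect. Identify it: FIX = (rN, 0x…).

[0] flags=0011 → (cmp)
[1] flags=0011 GE?F → skip
[2] flags=0011 LT?T → r0=0x8b
[3] flags=0011 VC?F → skip
[4] flags=0010 → (cmp)
[5] flags=0010 LT?F → skip
[6] flags=0010 CS?T → r5=0x5d
[7] flags=0010 VC?T → r3=0xd3

FIX = (r3, 0xd3)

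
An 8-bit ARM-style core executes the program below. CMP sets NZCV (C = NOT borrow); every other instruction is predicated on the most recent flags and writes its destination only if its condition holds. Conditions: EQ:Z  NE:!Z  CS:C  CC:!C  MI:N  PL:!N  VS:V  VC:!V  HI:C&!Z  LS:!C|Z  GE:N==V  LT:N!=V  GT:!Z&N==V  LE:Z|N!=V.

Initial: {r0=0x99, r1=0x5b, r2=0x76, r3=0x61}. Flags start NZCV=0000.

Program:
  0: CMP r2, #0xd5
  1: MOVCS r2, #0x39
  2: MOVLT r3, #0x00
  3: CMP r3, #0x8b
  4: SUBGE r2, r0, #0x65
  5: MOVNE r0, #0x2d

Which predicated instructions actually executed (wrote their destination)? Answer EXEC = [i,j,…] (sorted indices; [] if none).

0: ✓ CMP  NZCV=1001
1: · MOVCS
2: · MOVLT
3: ✓ CMP  NZCV=1001
4: ✓ SUBGE  r2←0x34
5: ✓ MOVNE  r0←0x2d

EXEC = [4,5]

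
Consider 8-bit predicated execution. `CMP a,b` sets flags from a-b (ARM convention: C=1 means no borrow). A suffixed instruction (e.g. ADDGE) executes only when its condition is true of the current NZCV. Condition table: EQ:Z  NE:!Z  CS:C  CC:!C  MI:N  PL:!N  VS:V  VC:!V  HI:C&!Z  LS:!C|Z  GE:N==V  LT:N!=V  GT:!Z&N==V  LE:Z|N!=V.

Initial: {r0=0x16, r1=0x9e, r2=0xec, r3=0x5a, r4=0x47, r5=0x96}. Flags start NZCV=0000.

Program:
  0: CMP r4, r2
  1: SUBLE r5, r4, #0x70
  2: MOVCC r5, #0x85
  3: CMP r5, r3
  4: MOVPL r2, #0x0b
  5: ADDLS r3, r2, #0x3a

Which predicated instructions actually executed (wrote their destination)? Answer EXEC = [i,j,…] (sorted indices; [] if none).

EXEC = [2,4]

[0] flags=0000 → (cmp)
[1] flags=0000 LE?F → skip
[2] flags=0000 CC?T → r5=0x85
[3] flags=0011 → (cmp)
[4] flags=0011 PL?T → r2=0x0b
[5] flags=0011 LS?F → skip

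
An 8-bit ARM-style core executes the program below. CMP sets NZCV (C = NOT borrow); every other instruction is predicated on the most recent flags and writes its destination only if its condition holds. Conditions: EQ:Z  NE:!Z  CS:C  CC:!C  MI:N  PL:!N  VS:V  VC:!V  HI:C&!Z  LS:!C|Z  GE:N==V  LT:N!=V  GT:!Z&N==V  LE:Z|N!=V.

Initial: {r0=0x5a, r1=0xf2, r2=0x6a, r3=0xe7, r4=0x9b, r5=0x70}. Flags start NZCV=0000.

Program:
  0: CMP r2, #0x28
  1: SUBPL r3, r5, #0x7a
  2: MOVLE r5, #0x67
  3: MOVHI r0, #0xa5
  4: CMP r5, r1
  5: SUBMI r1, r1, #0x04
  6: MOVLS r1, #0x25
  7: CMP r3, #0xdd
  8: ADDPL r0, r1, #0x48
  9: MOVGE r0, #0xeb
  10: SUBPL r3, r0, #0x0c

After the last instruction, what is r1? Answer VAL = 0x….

[0] flags=0010 → (cmp)
[1] flags=0010 PL?T → r3=0xf6
[2] flags=0010 LE?F → skip
[3] flags=0010 HI?T → r0=0xa5
[4] flags=0000 → (cmp)
[5] flags=0000 MI?F → skip
[6] flags=0000 LS?T → r1=0x25
[7] flags=0010 → (cmp)
[8] flags=0010 PL?T → r0=0x6d
[9] flags=0010 GE?T → r0=0xeb
[10] flags=0010 PL?T → r3=0xdf

VAL = 0x25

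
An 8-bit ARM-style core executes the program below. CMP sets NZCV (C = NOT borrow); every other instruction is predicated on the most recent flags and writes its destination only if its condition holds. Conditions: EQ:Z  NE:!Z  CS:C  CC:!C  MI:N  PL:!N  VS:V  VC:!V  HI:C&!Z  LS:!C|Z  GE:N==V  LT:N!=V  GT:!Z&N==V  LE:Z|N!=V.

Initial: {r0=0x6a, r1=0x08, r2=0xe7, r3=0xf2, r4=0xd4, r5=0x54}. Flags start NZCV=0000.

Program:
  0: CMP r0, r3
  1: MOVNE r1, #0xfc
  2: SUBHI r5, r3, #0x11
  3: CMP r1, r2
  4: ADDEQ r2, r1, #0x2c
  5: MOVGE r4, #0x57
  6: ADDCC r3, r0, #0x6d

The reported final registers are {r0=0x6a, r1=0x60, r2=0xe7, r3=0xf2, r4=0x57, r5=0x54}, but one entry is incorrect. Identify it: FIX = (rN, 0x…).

FIX = (r1, 0xfc)

0: ✓ CMP  NZCV=0000
1: ✓ MOVNE  r1←0xfc
2: · SUBHI
3: ✓ CMP  NZCV=0010
4: · ADDEQ
5: ✓ MOVGE  r4←0x57
6: · ADDCC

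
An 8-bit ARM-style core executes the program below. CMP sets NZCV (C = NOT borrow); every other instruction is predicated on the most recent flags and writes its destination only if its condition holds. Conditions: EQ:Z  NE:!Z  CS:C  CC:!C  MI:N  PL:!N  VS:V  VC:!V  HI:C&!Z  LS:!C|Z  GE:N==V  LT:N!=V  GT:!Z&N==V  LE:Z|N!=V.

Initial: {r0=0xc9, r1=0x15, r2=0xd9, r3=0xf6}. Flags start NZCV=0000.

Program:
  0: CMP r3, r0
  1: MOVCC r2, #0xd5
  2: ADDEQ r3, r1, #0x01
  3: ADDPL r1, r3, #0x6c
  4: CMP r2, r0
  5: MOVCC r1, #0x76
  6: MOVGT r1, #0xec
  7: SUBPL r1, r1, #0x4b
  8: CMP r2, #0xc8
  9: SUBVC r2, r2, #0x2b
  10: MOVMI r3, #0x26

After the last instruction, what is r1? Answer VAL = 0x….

VAL = 0xa1

0: ✓ CMP  NZCV=0010
1: · MOVCC
2: · ADDEQ
3: ✓ ADDPL  r1←0x62
4: ✓ CMP  NZCV=0010
5: · MOVCC
6: ✓ MOVGT  r1←0xec
7: ✓ SUBPL  r1←0xa1
8: ✓ CMP  NZCV=0010
9: ✓ SUBVC  r2←0xae
10: · MOVMI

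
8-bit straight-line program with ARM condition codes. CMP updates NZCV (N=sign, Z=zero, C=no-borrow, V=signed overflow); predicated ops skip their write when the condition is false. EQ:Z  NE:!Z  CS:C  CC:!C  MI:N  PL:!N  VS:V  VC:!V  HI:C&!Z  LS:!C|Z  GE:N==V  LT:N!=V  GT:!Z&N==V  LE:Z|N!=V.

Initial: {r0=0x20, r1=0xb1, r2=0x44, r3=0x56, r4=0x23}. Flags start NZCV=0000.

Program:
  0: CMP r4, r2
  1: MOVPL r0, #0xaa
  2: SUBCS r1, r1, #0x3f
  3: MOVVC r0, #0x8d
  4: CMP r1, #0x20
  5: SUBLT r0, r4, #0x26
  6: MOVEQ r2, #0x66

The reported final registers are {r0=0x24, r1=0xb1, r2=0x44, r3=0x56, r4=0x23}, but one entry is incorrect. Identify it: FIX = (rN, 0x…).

FIX = (r0, 0xfd)

0: ✓ CMP  NZCV=1000
1: · MOVPL
2: · SUBCS
3: ✓ MOVVC  r0←0x8d
4: ✓ CMP  NZCV=1010
5: ✓ SUBLT  r0←0xfd
6: · MOVEQ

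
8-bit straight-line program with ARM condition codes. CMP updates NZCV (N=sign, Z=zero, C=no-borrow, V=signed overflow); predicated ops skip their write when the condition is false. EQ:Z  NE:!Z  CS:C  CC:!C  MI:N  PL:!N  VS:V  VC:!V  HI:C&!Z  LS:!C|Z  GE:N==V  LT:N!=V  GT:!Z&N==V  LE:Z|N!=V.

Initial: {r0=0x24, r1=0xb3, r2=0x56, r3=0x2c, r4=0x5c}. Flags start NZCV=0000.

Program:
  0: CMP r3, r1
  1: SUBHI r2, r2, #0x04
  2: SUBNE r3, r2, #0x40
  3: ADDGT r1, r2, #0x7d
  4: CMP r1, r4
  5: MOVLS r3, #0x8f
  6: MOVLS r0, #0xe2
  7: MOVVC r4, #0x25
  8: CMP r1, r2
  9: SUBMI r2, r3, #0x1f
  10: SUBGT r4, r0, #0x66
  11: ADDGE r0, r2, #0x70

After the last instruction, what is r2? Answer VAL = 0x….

VAL = 0x56

[0] flags=0000 → (cmp)
[1] flags=0000 HI?F → skip
[2] flags=0000 NE?T → r3=0x16
[3] flags=0000 GT?T → r1=0xd3
[4] flags=0011 → (cmp)
[5] flags=0011 LS?F → skip
[6] flags=0011 LS?F → skip
[7] flags=0011 VC?F → skip
[8] flags=0011 → (cmp)
[9] flags=0011 MI?F → skip
[10] flags=0011 GT?F → skip
[11] flags=0011 GE?F → skip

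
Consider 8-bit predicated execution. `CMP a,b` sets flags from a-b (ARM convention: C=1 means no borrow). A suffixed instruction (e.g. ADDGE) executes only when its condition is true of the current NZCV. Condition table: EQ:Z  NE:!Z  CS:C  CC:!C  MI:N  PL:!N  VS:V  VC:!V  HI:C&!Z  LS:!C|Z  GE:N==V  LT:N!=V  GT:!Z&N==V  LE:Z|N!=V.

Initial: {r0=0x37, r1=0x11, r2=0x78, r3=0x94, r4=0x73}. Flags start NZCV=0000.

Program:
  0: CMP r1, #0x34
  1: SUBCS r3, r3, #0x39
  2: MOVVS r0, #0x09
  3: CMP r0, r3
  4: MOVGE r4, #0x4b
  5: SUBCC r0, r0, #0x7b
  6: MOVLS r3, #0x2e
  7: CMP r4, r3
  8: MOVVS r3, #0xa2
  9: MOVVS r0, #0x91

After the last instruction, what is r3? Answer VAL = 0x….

VAL = 0x2e

0: ✓ CMP  NZCV=1000
1: · SUBCS
2: · MOVVS
3: ✓ CMP  NZCV=1001
4: ✓ MOVGE  r4←0x4b
5: ✓ SUBCC  r0←0xbc
6: ✓ MOVLS  r3←0x2e
7: ✓ CMP  NZCV=0010
8: · MOVVS
9: · MOVVS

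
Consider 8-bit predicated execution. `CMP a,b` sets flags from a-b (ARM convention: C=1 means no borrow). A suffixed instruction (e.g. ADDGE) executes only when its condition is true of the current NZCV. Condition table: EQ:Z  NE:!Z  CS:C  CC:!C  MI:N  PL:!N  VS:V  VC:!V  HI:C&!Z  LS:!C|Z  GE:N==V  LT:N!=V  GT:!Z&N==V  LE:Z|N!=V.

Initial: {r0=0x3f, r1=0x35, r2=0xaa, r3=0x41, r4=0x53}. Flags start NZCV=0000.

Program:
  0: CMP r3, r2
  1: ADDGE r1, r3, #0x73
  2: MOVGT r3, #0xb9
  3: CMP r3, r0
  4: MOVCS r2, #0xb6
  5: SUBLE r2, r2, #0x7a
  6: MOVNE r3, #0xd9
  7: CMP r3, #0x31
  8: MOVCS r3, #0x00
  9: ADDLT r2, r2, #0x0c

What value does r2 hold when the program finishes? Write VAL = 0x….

VAL = 0x48

0: ✓ CMP  NZCV=1001
1: ✓ ADDGE  r1←0xb4
2: ✓ MOVGT  r3←0xb9
3: ✓ CMP  NZCV=0011
4: ✓ MOVCS  r2←0xb6
5: ✓ SUBLE  r2←0x3c
6: ✓ MOVNE  r3←0xd9
7: ✓ CMP  NZCV=1010
8: ✓ MOVCS  r3←0x00
9: ✓ ADDLT  r2←0x48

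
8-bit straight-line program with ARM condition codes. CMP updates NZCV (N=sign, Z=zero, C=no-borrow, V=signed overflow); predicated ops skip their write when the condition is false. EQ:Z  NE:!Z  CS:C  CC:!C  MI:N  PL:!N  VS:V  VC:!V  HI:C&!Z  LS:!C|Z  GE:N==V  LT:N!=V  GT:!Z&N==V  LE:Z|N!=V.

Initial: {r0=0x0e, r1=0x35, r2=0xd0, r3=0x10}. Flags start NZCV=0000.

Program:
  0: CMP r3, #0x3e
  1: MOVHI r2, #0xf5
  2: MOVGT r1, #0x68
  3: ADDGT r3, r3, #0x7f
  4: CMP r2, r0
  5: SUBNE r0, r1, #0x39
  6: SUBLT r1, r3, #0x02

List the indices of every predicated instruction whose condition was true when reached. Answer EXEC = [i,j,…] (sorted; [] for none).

EXEC = [5,6]

0: ✓ CMP  NZCV=1000
1: · MOVHI
2: · MOVGT
3: · ADDGT
4: ✓ CMP  NZCV=1010
5: ✓ SUBNE  r0←0xfc
6: ✓ SUBLT  r1←0x0e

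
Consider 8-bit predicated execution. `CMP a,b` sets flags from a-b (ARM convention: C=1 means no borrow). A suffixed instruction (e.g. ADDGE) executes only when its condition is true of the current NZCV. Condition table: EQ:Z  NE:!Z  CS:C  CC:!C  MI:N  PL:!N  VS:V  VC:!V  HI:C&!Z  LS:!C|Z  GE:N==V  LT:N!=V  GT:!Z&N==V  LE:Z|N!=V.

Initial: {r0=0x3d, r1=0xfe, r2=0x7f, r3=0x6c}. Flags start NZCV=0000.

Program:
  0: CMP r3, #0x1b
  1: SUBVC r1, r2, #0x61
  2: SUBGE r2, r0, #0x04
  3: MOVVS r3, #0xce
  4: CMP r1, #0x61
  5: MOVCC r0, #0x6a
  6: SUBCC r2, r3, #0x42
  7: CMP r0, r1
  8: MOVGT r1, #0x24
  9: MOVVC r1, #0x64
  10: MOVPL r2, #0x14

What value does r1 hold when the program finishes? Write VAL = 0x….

0: ✓ CMP  NZCV=0010
1: ✓ SUBVC  r1←0x1e
2: ✓ SUBGE  r2←0x39
3: · MOVVS
4: ✓ CMP  NZCV=1000
5: ✓ MOVCC  r0←0x6a
6: ✓ SUBCC  r2←0x2a
7: ✓ CMP  NZCV=0010
8: ✓ MOVGT  r1←0x24
9: ✓ MOVVC  r1←0x64
10: ✓ MOVPL  r2←0x14

VAL = 0x64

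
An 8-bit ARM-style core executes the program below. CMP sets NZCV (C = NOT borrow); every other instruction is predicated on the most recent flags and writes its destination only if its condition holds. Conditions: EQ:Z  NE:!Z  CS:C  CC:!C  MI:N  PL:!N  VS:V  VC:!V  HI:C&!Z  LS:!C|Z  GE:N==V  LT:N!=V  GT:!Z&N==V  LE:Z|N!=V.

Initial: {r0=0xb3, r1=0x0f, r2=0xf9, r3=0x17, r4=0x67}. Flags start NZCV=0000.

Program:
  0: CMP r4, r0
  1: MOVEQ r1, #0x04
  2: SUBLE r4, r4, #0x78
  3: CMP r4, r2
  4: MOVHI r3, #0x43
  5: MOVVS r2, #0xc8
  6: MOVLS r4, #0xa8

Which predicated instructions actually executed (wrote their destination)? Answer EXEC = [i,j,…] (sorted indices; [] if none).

EXEC = [6]

0: ✓ CMP  NZCV=1001
1: · MOVEQ
2: · SUBLE
3: ✓ CMP  NZCV=0000
4: · MOVHI
5: · MOVVS
6: ✓ MOVLS  r4←0xa8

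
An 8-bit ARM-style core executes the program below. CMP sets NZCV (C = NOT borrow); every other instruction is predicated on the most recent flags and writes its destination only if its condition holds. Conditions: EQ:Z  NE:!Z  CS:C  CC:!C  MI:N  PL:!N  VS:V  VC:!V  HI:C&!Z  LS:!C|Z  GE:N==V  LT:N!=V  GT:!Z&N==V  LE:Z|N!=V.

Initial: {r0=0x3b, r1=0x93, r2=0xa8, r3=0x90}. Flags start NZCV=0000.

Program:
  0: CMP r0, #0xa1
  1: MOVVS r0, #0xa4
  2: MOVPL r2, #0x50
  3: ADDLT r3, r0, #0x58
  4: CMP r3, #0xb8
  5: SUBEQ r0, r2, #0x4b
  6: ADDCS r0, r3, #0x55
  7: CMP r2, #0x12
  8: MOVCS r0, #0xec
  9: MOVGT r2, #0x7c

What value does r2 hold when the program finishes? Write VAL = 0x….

VAL = 0xa8

0: ✓ CMP  NZCV=1001
1: ✓ MOVVS  r0←0xa4
2: · MOVPL
3: · ADDLT
4: ✓ CMP  NZCV=1000
5: · SUBEQ
6: · ADDCS
7: ✓ CMP  NZCV=1010
8: ✓ MOVCS  r0←0xec
9: · MOVGT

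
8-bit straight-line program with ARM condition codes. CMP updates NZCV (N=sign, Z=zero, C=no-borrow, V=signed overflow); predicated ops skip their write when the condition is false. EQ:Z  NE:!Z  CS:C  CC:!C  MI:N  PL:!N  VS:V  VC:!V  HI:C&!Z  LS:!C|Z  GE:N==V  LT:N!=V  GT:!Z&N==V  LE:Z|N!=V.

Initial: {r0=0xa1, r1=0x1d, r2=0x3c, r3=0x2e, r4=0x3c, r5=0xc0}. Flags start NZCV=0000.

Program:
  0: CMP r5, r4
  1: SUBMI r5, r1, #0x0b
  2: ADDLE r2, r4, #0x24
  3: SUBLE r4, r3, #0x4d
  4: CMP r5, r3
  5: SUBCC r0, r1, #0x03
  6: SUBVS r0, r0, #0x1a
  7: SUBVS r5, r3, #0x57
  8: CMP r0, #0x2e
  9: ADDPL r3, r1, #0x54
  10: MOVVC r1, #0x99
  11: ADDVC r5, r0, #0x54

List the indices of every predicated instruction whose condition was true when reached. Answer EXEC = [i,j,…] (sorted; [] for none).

[0] flags=1010 → (cmp)
[1] flags=1010 MI?T → r5=0x12
[2] flags=1010 LE?T → r2=0x60
[3] flags=1010 LE?T → r4=0xe1
[4] flags=1000 → (cmp)
[5] flags=1000 CC?T → r0=0x1a
[6] flags=1000 VS?F → skip
[7] flags=1000 VS?F → skip
[8] flags=1000 → (cmp)
[9] flags=1000 PL?F → skip
[10] flags=1000 VC?T → r1=0x99
[11] flags=1000 VC?T → r5=0x6e

EXEC = [1,2,3,5,10,11]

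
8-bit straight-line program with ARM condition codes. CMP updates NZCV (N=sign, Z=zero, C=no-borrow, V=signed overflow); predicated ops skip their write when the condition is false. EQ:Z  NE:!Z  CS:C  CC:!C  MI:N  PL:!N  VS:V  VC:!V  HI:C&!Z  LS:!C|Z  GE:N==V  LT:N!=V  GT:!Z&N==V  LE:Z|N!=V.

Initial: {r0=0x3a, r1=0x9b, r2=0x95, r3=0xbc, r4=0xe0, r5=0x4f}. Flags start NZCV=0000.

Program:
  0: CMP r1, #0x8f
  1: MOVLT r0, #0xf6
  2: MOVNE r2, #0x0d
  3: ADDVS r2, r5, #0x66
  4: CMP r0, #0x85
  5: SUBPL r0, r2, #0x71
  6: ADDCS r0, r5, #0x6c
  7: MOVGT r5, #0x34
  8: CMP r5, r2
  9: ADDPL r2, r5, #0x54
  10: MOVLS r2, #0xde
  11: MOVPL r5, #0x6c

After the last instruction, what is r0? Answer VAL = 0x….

VAL = 0x3a

[0] flags=0010 → (cmp)
[1] flags=0010 LT?F → skip
[2] flags=0010 NE?T → r2=0x0d
[3] flags=0010 VS?F → skip
[4] flags=1001 → (cmp)
[5] flags=1001 PL?F → skip
[6] flags=1001 CS?F → skip
[7] flags=1001 GT?T → r5=0x34
[8] flags=0010 → (cmp)
[9] flags=0010 PL?T → r2=0x88
[10] flags=0010 LS?F → skip
[11] flags=0010 PL?T → r5=0x6c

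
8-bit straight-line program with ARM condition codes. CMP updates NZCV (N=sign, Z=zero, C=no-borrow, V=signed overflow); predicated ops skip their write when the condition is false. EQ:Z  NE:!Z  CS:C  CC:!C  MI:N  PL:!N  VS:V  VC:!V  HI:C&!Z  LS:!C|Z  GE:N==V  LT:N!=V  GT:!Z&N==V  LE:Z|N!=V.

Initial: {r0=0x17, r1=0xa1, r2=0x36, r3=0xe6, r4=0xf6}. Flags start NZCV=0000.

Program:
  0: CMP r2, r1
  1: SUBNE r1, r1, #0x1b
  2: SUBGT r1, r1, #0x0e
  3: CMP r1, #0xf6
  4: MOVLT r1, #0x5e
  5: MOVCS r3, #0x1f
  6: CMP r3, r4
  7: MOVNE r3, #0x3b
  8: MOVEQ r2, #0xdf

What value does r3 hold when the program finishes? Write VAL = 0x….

VAL = 0x3b

0: ✓ CMP  NZCV=1001
1: ✓ SUBNE  r1←0x86
2: ✓ SUBGT  r1←0x78
3: ✓ CMP  NZCV=1001
4: · MOVLT
5: · MOVCS
6: ✓ CMP  NZCV=1000
7: ✓ MOVNE  r3←0x3b
8: · MOVEQ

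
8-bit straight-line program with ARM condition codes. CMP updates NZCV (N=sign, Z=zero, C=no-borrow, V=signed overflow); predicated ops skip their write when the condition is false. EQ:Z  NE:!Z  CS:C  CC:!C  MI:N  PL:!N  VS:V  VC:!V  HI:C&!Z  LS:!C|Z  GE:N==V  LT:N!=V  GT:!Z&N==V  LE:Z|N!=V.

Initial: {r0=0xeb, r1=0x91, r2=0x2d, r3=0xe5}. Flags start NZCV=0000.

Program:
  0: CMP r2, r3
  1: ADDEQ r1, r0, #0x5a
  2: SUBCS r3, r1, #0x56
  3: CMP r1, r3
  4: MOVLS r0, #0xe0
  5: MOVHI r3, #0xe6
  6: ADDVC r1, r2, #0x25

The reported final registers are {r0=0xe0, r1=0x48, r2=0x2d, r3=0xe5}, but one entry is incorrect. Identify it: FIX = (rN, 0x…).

[0] flags=0000 → (cmp)
[1] flags=0000 EQ?F → skip
[2] flags=0000 CS?F → skip
[3] flags=1000 → (cmp)
[4] flags=1000 LS?T → r0=0xe0
[5] flags=1000 HI?F → skip
[6] flags=1000 VC?T → r1=0x52

FIX = (r1, 0x52)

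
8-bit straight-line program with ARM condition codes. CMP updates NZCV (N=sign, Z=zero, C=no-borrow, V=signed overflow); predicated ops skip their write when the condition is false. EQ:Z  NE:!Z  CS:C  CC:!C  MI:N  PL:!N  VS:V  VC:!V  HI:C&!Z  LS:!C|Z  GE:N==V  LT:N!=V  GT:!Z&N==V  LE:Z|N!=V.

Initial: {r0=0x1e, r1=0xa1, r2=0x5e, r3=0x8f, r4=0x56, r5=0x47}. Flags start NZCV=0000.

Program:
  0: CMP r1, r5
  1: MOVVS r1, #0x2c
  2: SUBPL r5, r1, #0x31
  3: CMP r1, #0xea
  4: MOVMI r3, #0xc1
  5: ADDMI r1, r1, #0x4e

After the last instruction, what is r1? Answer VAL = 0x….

0: ✓ CMP  NZCV=0011
1: ✓ MOVVS  r1←0x2c
2: ✓ SUBPL  r5←0xfb
3: ✓ CMP  NZCV=0000
4: · MOVMI
5: · ADDMI

VAL = 0x2c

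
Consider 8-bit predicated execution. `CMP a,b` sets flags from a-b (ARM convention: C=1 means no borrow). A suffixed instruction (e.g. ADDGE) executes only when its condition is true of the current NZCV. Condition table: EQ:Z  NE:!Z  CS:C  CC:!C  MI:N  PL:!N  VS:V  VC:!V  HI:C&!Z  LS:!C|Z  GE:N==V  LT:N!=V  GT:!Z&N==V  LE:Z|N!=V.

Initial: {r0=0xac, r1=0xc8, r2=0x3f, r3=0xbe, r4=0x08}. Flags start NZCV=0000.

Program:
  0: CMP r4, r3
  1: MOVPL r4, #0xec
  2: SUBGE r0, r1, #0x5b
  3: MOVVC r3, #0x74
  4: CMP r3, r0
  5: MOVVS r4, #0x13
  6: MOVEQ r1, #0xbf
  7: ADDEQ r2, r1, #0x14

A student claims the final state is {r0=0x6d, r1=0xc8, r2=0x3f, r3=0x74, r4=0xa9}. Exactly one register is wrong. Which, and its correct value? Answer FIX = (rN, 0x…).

[0] flags=0000 → (cmp)
[1] flags=0000 PL?T → r4=0xec
[2] flags=0000 GE?T → r0=0x6d
[3] flags=0000 VC?T → r3=0x74
[4] flags=0010 → (cmp)
[5] flags=0010 VS?F → skip
[6] flags=0010 EQ?F → skip
[7] flags=0010 EQ?F → skip

FIX = (r4, 0xec)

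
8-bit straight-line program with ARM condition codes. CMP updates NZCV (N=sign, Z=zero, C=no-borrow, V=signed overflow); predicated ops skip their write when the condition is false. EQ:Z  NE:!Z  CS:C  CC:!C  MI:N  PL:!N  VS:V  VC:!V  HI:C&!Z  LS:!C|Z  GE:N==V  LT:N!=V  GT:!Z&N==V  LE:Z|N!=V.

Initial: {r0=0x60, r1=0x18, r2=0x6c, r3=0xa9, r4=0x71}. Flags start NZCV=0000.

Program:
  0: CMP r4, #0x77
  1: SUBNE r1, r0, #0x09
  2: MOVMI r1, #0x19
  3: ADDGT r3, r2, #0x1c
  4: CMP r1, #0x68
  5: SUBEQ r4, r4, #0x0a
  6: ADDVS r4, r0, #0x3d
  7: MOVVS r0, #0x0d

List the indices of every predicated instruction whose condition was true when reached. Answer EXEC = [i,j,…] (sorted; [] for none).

[0] flags=1000 → (cmp)
[1] flags=1000 NE?T → r1=0x57
[2] flags=1000 MI?T → r1=0x19
[3] flags=1000 GT?F → skip
[4] flags=1000 → (cmp)
[5] flags=1000 EQ?F → skip
[6] flags=1000 VS?F → skip
[7] flags=1000 VS?F → skip

EXEC = [1,2]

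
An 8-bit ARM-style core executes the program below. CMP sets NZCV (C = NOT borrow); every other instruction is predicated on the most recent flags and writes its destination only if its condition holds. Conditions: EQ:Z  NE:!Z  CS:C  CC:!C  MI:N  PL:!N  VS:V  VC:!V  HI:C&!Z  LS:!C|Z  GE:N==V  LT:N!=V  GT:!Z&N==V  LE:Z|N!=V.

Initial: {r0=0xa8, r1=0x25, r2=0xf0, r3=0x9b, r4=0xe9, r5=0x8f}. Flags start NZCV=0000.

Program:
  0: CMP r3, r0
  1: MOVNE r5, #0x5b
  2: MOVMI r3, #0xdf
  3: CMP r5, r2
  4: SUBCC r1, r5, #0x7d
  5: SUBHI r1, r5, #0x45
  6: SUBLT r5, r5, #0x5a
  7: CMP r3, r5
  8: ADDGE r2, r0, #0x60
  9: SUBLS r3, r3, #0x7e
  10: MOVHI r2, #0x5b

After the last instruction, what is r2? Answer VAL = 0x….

0: ✓ CMP  NZCV=1000
1: ✓ MOVNE  r5←0x5b
2: ✓ MOVMI  r3←0xdf
3: ✓ CMP  NZCV=0000
4: ✓ SUBCC  r1←0xde
5: · SUBHI
6: · SUBLT
7: ✓ CMP  NZCV=1010
8: · ADDGE
9: · SUBLS
10: ✓ MOVHI  r2←0x5b

VAL = 0x5b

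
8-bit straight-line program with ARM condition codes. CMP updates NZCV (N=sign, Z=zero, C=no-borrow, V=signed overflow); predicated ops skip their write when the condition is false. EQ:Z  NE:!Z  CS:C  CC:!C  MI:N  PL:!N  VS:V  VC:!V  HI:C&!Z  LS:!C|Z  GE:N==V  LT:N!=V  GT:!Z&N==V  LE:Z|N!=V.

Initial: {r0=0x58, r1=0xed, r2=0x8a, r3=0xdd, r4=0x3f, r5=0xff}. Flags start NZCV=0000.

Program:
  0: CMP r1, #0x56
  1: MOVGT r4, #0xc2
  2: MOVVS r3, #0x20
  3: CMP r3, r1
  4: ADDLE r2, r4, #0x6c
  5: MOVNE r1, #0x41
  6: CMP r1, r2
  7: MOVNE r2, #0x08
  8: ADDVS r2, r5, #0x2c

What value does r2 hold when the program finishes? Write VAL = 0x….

VAL = 0x2b

0: ✓ CMP  NZCV=1010
1: · MOVGT
2: · MOVVS
3: ✓ CMP  NZCV=1000
4: ✓ ADDLE  r2←0xab
5: ✓ MOVNE  r1←0x41
6: ✓ CMP  NZCV=1001
7: ✓ MOVNE  r2←0x08
8: ✓ ADDVS  r2←0x2b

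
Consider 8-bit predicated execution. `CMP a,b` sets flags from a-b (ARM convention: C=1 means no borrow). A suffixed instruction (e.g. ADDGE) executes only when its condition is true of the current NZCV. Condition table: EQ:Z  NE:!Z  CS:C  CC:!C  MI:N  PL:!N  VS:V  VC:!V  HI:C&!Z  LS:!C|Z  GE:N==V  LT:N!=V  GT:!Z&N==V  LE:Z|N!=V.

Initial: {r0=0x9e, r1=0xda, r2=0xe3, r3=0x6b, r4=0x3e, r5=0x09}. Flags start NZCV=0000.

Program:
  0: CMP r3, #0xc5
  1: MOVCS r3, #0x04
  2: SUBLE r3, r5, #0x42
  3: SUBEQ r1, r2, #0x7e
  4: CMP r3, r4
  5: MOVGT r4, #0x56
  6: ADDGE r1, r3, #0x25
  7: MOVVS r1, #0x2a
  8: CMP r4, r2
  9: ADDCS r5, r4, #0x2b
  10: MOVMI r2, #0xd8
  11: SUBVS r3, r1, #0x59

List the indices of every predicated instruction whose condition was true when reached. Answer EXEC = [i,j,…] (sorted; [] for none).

EXEC = [5,6]

[0] flags=1001 → (cmp)
[1] flags=1001 CS?F → skip
[2] flags=1001 LE?F → skip
[3] flags=1001 EQ?F → skip
[4] flags=0010 → (cmp)
[5] flags=0010 GT?T → r4=0x56
[6] flags=0010 GE?T → r1=0x90
[7] flags=0010 VS?F → skip
[8] flags=0000 → (cmp)
[9] flags=0000 CS?F → skip
[10] flags=0000 MI?F → skip
[11] flags=0000 VS?F → skip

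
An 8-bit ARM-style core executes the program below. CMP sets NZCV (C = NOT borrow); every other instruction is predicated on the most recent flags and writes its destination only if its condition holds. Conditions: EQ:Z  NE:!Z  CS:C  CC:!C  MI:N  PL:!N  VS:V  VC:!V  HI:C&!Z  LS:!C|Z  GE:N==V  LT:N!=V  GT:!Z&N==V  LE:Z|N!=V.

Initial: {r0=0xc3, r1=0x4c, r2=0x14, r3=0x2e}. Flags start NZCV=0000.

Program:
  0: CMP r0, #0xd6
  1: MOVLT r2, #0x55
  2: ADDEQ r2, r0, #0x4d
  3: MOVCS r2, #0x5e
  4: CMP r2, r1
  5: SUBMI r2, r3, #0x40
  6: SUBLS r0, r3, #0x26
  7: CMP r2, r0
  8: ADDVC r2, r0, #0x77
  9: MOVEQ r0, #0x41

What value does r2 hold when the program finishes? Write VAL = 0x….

VAL = 0x55

0: ✓ CMP  NZCV=1000
1: ✓ MOVLT  r2←0x55
2: · ADDEQ
3: · MOVCS
4: ✓ CMP  NZCV=0010
5: · SUBMI
6: · SUBLS
7: ✓ CMP  NZCV=1001
8: · ADDVC
9: · MOVEQ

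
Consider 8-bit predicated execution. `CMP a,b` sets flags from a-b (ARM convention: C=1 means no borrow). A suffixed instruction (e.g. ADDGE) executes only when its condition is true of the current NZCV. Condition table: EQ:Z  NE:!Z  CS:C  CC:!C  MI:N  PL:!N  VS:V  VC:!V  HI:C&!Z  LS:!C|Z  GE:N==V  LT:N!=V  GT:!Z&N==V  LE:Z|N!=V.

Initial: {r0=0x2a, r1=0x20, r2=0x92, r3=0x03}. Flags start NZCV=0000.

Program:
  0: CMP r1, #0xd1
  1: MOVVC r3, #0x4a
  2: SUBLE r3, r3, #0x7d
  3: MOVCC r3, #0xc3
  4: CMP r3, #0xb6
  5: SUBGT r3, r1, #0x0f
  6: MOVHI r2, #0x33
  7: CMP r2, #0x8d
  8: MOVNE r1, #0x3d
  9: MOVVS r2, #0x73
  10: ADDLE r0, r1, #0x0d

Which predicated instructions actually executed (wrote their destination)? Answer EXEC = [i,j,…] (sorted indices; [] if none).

[0] flags=0000 → (cmp)
[1] flags=0000 VC?T → r3=0x4a
[2] flags=0000 LE?F → skip
[3] flags=0000 CC?T → r3=0xc3
[4] flags=0010 → (cmp)
[5] flags=0010 GT?T → r3=0x11
[6] flags=0010 HI?T → r2=0x33
[7] flags=1001 → (cmp)
[8] flags=1001 NE?T → r1=0x3d
[9] flags=1001 VS?T → r2=0x73
[10] flags=1001 LE?F → skip

EXEC = [1,3,5,6,8,9]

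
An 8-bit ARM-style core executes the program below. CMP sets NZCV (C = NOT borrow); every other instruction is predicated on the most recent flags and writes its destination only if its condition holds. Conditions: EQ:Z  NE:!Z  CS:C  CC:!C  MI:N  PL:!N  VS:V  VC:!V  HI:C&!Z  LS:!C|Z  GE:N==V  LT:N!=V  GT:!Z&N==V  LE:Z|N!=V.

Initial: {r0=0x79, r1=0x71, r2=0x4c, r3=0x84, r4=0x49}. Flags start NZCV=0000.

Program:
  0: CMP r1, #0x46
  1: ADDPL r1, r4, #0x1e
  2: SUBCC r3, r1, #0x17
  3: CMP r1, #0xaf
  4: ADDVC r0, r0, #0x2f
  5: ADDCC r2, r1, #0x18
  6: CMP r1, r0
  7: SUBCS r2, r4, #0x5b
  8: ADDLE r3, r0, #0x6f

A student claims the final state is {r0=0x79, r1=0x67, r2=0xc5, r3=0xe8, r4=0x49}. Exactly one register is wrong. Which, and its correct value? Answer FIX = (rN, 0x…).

FIX = (r2, 0x7f)

[0] flags=0010 → (cmp)
[1] flags=0010 PL?T → r1=0x67
[2] flags=0010 CC?F → skip
[3] flags=1001 → (cmp)
[4] flags=1001 VC?F → skip
[5] flags=1001 CC?T → r2=0x7f
[6] flags=1000 → (cmp)
[7] flags=1000 CS?F → skip
[8] flags=1000 LE?T → r3=0xe8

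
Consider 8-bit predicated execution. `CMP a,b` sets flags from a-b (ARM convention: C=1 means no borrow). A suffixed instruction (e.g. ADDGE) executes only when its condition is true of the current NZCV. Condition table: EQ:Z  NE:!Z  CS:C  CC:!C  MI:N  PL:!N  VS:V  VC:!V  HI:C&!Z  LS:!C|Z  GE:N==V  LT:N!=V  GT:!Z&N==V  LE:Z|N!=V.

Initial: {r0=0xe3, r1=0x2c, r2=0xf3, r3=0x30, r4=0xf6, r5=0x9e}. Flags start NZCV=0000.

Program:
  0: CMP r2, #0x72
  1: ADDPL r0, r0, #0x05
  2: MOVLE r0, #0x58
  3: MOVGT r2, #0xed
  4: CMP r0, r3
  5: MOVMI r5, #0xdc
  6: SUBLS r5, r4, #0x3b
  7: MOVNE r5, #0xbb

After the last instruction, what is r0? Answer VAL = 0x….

[0] flags=1010 → (cmp)
[1] flags=1010 PL?F → skip
[2] flags=1010 LE?T → r0=0x58
[3] flags=1010 GT?F → skip
[4] flags=0010 → (cmp)
[5] flags=0010 MI?F → skip
[6] flags=0010 LS?F → skip
[7] flags=0010 NE?T → r5=0xbb

VAL = 0x58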